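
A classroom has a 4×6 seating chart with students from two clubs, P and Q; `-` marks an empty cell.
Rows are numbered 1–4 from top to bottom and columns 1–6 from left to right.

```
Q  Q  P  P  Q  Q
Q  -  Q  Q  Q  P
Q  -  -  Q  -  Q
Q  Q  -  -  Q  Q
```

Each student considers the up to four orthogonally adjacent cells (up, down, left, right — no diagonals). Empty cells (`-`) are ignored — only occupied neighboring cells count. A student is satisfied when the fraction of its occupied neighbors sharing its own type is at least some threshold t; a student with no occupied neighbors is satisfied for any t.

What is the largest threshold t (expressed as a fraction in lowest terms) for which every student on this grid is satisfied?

(1,1)Q 2/2
(1,2)Q 1/2
(1,3)P 1/3
(1,4)P 1/3
(1,5)Q 2/3
(1,6)Q 1/2
(2,1)Q 2/2
(2,3)Q 1/2
(2,4)Q 3/4
(2,5)Q 2/3
(2,6)P 0/3
(3,1)Q 2/2
(3,4)Q 1/1
(3,6)Q 1/2
(4,1)Q 2/2
(4,2)Q 1/1
(4,5)Q 1/1
(4,6)Q 2/2
The smallest same-type fraction is 0/3 at (2,6), which reduces to 0/1. Any threshold above that leaves this student unsatisfied.

0/1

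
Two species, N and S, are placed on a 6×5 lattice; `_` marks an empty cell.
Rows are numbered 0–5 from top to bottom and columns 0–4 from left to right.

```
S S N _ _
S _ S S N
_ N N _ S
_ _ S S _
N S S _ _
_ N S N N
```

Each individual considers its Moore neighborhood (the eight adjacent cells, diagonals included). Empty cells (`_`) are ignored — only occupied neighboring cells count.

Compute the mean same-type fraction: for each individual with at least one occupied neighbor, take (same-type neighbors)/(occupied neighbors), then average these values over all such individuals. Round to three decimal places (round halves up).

0.502

(0,0)S 2/2
(0,1)S 3/4
(0,2)N 0/3
(1,0)S 2/3
(1,2)S 2/5
(1,3)S 2/5
(1,4)N 0/2
(2,1)N 1/4
(2,2)N 1/5
(2,4)S 2/3
(3,2)S 3/5
(3,3)S 3/4
(4,0)N 1/2
(4,1)S 3/5
(4,2)S 4/6
(5,1)N 1/4
(5,2)S 2/4
(5,3)N 1/3
(5,4)N 1/1
Sum over 19 individuals: 2/2 + 3/4 + 0/3 + 2/3 + 2/5 + 2/5 + 0/2 + 1/4 + 1/5 + 2/3 + 3/5 + 3/4 + 1/2 + 3/5 + 4/6 + 1/4 + 2/4 + 1/3 + 1/1 = 143/15; mean = 143/15 ÷ 19 = 143/285 = 0.501754… → 0.502.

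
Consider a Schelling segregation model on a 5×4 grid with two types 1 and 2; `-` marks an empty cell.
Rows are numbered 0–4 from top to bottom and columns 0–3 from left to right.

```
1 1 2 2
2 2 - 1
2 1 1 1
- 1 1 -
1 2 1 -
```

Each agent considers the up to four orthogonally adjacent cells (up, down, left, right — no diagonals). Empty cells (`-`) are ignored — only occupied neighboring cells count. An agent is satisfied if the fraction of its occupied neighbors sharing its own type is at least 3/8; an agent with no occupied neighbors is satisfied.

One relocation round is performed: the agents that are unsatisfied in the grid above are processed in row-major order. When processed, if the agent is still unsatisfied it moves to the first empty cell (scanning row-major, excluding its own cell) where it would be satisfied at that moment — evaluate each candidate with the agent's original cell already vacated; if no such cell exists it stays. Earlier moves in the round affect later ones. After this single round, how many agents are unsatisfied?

Initially unsatisfied (in order): (0,1), (1,1), (4,0), (4,1).
  (0,1) → (1,2).
  (1,1) → (0,1).
  (4,0) → (1,1).
  (4,1) → (3,0).
Resulting grid:
1 2 2 2
2 1 1 1
2 1 1 1
2 1 1 -
- - 1 -
Unsatisfied now: (0,0), (0,1), (1,0).

3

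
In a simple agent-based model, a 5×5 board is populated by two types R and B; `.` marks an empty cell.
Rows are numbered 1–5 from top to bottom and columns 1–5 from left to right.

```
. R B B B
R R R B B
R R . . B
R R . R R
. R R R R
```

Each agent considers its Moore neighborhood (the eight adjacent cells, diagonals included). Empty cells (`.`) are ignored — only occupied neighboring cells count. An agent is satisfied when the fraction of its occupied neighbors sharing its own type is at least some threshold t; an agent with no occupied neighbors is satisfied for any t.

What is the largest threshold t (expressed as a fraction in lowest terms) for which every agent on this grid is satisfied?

2/5

Row 1: (1,2)R 3/4 · (1,3)B 2/5 · (1,4)B 4/5 · (1,5)B 3/3
Row 2: (2,1)R 4/4 · (2,2)R 5/6 · (2,3)R 3/6 · (2,4)B 5/6 · (2,5)B 4/4
Row 3: (3,1)R 5/5 · (3,2)R 6/6 · (3,5)B 2/4
Row 4: (4,1)R 4/4 · (4,2)R 5/5 · (4,4)R 4/5 · (4,5)R 3/4
Row 5: (5,2)R 3/3 · (5,3)R 4/4 · (5,4)R 4/4 · (5,5)R 3/3
The smallest same-type fraction is 2/5 at (1,3), which reduces to 2/5. Any threshold above that leaves this agent unsatisfied.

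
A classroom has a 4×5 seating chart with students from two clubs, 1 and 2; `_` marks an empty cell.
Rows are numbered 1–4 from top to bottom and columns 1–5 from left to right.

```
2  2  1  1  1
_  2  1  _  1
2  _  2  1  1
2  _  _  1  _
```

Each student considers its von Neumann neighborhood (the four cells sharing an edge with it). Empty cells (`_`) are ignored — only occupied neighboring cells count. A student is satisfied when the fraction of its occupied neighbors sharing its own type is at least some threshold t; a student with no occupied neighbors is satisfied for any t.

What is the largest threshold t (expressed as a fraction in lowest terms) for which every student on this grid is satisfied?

0/1

Row 1: (1,1)2 1/1 · (1,2)2 2/3 · (1,3)1 2/3 · (1,4)1 2/2 · (1,5)1 2/2
Row 2: (2,2)2 1/2 · (2,3)1 1/3 · (2,5)1 2/2
Row 3: (3,1)2 1/1 · (3,3)2 0/2 · (3,4)1 2/3 · (3,5)1 2/2
Row 4: (4,1)2 1/1 · (4,4)1 1/1
The smallest same-type fraction is 0/2 at (3,3), which reduces to 0/1. Any threshold above that leaves this student unsatisfied.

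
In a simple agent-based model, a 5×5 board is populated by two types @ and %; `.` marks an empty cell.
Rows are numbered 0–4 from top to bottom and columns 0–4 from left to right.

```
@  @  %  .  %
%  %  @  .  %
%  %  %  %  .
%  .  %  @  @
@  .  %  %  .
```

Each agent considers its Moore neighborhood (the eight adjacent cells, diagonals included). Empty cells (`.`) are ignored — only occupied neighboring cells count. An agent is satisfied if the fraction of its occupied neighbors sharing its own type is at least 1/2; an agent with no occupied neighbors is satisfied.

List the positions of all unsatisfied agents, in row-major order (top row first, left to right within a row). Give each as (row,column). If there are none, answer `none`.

(0,0)@ 1/3 not
(0,1)@ 2/5 not
(0,2)% 1/3 not
(0,4)% 1/1 satisfied
(1,0)% 3/5 satisfied
(1,1)% 5/8 satisfied
(1,2)@ 1/6 not
(1,4)% 2/2 satisfied
(2,0)% 4/4 satisfied
(2,1)% 6/7 satisfied
(2,2)% 4/6 satisfied
(2,3)% 3/6 satisfied
(3,0)% 2/3 satisfied
(3,2)% 5/6 satisfied
(3,3)@ 1/6 not
(3,4)@ 1/3 not
(4,0)@ 0/1 not
(4,2)% 2/3 satisfied
(4,3)% 2/4 satisfied

(0,0), (0,1), (0,2), (1,2), (3,3), (3,4), (4,0)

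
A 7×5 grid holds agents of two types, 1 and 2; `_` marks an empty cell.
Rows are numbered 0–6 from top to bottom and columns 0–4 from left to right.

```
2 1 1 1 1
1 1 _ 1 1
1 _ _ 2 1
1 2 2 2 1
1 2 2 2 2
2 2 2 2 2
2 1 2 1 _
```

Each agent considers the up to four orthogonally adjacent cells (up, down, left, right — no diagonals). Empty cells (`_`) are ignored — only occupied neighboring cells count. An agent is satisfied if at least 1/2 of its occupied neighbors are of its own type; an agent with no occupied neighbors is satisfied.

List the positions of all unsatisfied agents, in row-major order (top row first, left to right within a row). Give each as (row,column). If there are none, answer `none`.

(0,0), (2,3), (3,4), (4,0), (6,1), (6,2), (6,3)

(0,0)2 0/2 unhappy
(0,1)1 2/3 ok
(0,2)1 2/2 ok
(0,3)1 3/3 ok
(0,4)1 2/2 ok
(1,0)1 2/3 ok
(1,1)1 2/2 ok
(1,3)1 2/3 ok
(1,4)1 3/3 ok
(2,0)1 2/2 ok
(2,3)2 1/3 unhappy
(2,4)1 2/3 ok
(3,0)1 2/3 ok
(3,1)2 2/3 ok
(3,2)2 3/3 ok
(3,3)2 3/4 ok
(3,4)1 1/3 unhappy
(4,0)1 1/3 unhappy
(4,1)2 3/4 ok
(4,2)2 4/4 ok
(4,3)2 4/4 ok
(4,4)2 2/3 ok
(5,0)2 2/3 ok
(5,1)2 3/4 ok
(5,2)2 4/4 ok
(5,3)2 3/4 ok
(5,4)2 2/2 ok
(6,0)2 1/2 ok
(6,1)1 0/3 unhappy
(6,2)2 1/3 unhappy
(6,3)1 0/2 unhappy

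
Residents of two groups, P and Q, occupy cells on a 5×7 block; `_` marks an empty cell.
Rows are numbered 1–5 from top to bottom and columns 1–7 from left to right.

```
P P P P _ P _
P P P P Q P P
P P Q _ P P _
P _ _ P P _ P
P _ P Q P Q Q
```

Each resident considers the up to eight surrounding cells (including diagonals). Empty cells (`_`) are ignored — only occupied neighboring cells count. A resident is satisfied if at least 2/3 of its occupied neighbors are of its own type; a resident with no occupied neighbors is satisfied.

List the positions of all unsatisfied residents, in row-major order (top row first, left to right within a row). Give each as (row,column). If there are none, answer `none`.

(2,5), (3,3), (4,7), (5,3), (5,4), (5,5), (5,6), (5,7)

Row 1: (1,1)P 3/3 ok · (1,2)P 5/5 ok · (1,3)P 5/5 ok · (1,4)P 3/4 ok · (1,6)P 2/3 ok
Row 2: (2,1)P 5/5 ok · (2,2)P 7/8 ok · (2,3)P 6/7 ok · (2,4)P 4/6 ok · (2,5)Q 0/6 unhappy · (2,6)P 4/5 ok · (2,7)P 3/3 ok
Row 3: (3,1)P 4/4 ok · (3,2)P 5/6 ok · (3,3)Q 0/5 unhappy · (3,5)P 5/6 ok · (3,6)P 5/6 ok
Row 4: (4,1)P 3/3 ok · (4,4)P 4/6 ok · (4,5)P 4/6 ok · (4,7)P 1/3 unhappy
Row 5: (5,1)P 1/1 ok · (5,3)P 1/2 unhappy · (5,4)Q 0/4 unhappy · (5,5)P 2/4 unhappy · (5,6)Q 1/4 unhappy · (5,7)Q 1/2 unhappy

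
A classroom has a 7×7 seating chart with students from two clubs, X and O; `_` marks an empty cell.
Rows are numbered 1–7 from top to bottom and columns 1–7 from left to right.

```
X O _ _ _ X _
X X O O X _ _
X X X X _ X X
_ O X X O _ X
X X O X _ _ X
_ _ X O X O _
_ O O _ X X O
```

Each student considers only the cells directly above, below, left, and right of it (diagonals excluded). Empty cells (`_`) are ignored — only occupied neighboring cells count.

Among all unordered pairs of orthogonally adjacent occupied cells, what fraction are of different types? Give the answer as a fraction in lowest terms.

21/40

Scan each occupied cell's neighbors to the right and below so each pair is counted once.
From row 1: 2 unlike of 3 pairs (running 2/3).
From row 2: 4 unlike of 8 pairs (running 6/11).
From row 3: 1 unlike of 8 pairs (running 7/19).
From row 4: 4 unlike of 7 pairs (running 11/26).
From row 5: 4 unlike of 5 pairs (running 15/31).
From row 6: 5 unlike of 6 pairs (running 20/37).
From row 7: 1 unlike of 3 pairs (running 21/40).
Total adjacent occupied pairs: 40; unlike-type pairs: 21.
21/40 is already in lowest terms.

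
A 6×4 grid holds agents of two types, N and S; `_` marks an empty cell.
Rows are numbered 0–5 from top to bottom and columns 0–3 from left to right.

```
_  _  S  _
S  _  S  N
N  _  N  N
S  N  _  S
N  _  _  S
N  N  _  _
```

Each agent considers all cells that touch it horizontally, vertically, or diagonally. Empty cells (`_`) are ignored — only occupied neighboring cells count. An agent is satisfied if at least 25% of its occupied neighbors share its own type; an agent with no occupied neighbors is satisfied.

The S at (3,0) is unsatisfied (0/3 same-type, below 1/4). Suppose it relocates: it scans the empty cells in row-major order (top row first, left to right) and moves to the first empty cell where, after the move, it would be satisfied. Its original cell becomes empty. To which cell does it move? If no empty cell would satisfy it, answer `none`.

Vacating (3,0). Empty cells in order:
  (0,0): 1/1 same-type → satisfied — stop here.

(0,0)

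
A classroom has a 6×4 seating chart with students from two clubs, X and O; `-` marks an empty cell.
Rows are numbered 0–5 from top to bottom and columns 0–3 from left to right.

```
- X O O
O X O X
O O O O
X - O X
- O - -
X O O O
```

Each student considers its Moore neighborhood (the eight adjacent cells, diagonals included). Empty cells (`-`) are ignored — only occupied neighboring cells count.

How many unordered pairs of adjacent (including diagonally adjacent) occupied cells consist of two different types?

Scan each occupied cell's neighbors to the right and below (and the two forward diagonals) so each pair is counted once.
From row 0: 6 unlike of 10 pairs (running 6/10).
From row 1: 8 unlike of 13 pairs (running 14/23).
From row 2: 4 unlike of 10 pairs (running 18/33).
From row 3: 2 unlike of 3 pairs (running 20/36).
From row 4: 1 unlike of 3 pairs (running 21/39).
From row 5: 1 unlike of 3 pairs (running 22/42).
Total adjacent occupied pairs: 42; unlike-type pairs: 22.

22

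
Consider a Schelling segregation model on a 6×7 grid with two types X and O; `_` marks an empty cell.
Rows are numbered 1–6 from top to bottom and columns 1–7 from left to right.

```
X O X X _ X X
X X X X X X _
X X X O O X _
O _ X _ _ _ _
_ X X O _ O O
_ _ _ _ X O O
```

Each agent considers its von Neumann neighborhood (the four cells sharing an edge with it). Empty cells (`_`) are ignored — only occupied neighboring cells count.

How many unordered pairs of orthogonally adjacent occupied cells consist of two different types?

10

Scan each occupied cell's neighbors to the right and below so each pair is counted once.
From row 1: 3 unlike of 9 pairs (running 3/9).
From row 2: 2 unlike of 11 pairs (running 5/20).
From row 3: 3 unlike of 7 pairs (running 8/27).
From row 4: 0 unlike of 1 pairs (running 8/28).
From row 5: 1 unlike of 5 pairs (running 9/33).
From row 6: 1 unlike of 2 pairs (running 10/35).
Total adjacent occupied pairs: 35; unlike-type pairs: 10.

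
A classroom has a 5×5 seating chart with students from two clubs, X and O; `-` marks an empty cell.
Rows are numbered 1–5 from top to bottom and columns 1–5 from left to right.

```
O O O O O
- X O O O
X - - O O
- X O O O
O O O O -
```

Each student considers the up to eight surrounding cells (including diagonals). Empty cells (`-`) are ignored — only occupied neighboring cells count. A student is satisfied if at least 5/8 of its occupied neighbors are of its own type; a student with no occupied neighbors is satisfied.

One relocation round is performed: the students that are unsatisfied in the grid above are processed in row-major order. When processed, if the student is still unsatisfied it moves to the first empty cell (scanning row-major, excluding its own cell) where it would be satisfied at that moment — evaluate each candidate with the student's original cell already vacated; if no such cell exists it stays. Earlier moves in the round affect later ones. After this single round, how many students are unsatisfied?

2

Initially unsatisfied (in order): (1,1), (2,2), (4,2), (5,1).
  (1,1) → (3,3).
  (2,2): no empty cell satisfies it; stays.
  (4,2) → (2,1).
  (5,1): now satisfied by earlier moves; stays.
Resulting grid:
- O O O O
X X O O O
X - O O O
- - O O O
O O O O -
Unsatisfied now: (1,2), (2,2).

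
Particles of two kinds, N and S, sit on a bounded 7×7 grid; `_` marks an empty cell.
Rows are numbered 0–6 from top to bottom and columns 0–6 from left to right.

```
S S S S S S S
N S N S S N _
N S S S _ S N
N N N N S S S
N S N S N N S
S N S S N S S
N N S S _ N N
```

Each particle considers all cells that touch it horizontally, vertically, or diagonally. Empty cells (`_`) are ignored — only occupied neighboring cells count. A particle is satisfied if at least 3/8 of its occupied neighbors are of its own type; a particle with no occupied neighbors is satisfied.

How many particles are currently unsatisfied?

(0,0)S 2/3 ✓
(0,1)S 3/5 ✓
(0,2)S 4/5 ✓
(0,3)S 4/5 ✓
(0,4)S 4/5 ✓
(0,5)S 3/4 ✓
(0,6)S 1/2 ✓
(1,0)N 1/5 ✗
(1,1)S 5/8 ✓
(1,2)N 0/8 ✗
(1,3)S 6/7 ✓
(1,4)S 6/7 ✓
(1,5)N 1/6 ✗
(2,0)N 3/5 ✓
(2,1)S 2/8 ✗
(2,2)S 4/8 ✓
(2,3)S 4/7 ✓
(2,5)S 4/6 ✓
(2,6)N 1/4 ✗
(3,0)N 3/5 ✓
(3,1)N 5/8 ✓
(3,2)N 3/8 ✓
(3,3)N 3/7 ✓
(3,4)S 4/7 ✓
(3,5)S 4/7 ✓
(3,6)S 3/5 ✓
(4,0)N 3/5 ✓
(4,1)S 2/8 ✗
(4,2)N 4/8 ✓
(4,3)S 3/8 ✓
(4,4)N 3/8 ✓
(4,5)N 2/8 ✗
(4,6)S 4/5 ✓
(5,0)S 1/5 ✗
(5,1)N 4/8 ✓
(5,2)S 5/8 ✓
(5,3)S 4/7 ✓
(5,4)N 3/7 ✓
(5,5)S 2/7 ✗
(5,6)S 2/5 ✓
(6,0)N 2/3 ✓
(6,1)N 2/5 ✓
(6,2)S 3/5 ✓
(6,3)S 3/4 ✓
(6,5)N 2/4 ✓
(6,6)N 1/3 ✗
Unsatisfied: (1,0), (1,2), (1,5), (2,1), (2,6), (4,1), (4,5), (5,0), (5,5), (6,6) — 10 in total.

10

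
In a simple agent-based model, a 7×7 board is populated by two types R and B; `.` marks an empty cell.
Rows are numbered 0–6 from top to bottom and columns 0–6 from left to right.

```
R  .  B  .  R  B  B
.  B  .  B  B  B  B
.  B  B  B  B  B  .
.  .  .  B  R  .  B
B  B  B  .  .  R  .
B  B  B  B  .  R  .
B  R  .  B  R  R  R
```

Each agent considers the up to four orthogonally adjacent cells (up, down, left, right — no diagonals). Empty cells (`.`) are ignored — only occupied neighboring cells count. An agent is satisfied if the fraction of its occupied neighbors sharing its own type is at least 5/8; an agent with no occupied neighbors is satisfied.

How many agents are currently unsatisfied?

7

(0,0)R 0/0 ✓
(0,2)B 0/0 ✓
(0,4)R 0/2 ✗
(0,5)B 2/3 ✓
(0,6)B 2/2 ✓
(1,1)B 1/1 ✓
(1,3)B 2/2 ✓
(1,4)B 3/4 ✓
(1,5)B 4/4 ✓
(1,6)B 2/2 ✓
(2,1)B 2/2 ✓
(2,2)B 2/2 ✓
(2,3)B 4/4 ✓
(2,4)B 3/4 ✓
(2,5)B 2/2 ✓
(3,3)B 1/2 ✗
(3,4)R 0/2 ✗
(3,6)B 0/0 ✓
(4,0)B 2/2 ✓
(4,1)B 3/3 ✓
(4,2)B 2/2 ✓
(4,5)R 1/1 ✓
(5,0)B 3/3 ✓
(5,1)B 3/4 ✓
(5,2)B 3/3 ✓
(5,3)B 2/2 ✓
(5,5)R 2/2 ✓
(6,0)B 1/2 ✗
(6,1)R 0/2 ✗
(6,3)B 1/2 ✗
(6,4)R 1/2 ✗
(6,5)R 3/3 ✓
(6,6)R 1/1 ✓
Unsatisfied: (0,4), (3,3), (3,4), (6,0), (6,1), (6,3), (6,4) — 7 in total.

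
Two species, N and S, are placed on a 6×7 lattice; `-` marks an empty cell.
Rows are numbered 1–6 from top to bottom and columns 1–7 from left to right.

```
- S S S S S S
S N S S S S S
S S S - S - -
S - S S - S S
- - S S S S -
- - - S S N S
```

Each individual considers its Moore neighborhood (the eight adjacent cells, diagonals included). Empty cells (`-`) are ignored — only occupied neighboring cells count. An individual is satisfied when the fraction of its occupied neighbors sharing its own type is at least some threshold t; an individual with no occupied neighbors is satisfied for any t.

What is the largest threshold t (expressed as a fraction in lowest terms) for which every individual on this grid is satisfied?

Row 1: (1,2)S 3/4 · (1,3)S 4/5 · (1,4)S 5/5 · (1,5)S 5/5 · (1,6)S 5/5 · (1,7)S 3/3
Row 2: (2,1)S 3/4 · (2,2)N 0/7 · (2,3)S 6/7 · (2,4)S 7/7 · (2,5)S 6/6 · (2,6)S 6/6 · (2,7)S 3/3
Row 3: (3,1)S 3/4 · (3,2)S 6/7 · (3,3)S 5/6 · (3,5)S 5/5
Row 4: (4,1)S 2/2 · (4,3)S 5/5 · (4,4)S 6/6 · (4,6)S 4/4 · (4,7)S 2/2
Row 5: (5,3)S 4/4 · (5,4)S 6/6 · (5,5)S 6/7 · (5,6)S 5/6
Row 6: (6,4)S 4/4 · (6,5)S 4/5 · (6,6)N 0/4 · (6,7)S 1/2
The smallest same-type fraction is 0/7 at (2,2), which reduces to 0/1. Any threshold above that leaves this individual unsatisfied.

0/1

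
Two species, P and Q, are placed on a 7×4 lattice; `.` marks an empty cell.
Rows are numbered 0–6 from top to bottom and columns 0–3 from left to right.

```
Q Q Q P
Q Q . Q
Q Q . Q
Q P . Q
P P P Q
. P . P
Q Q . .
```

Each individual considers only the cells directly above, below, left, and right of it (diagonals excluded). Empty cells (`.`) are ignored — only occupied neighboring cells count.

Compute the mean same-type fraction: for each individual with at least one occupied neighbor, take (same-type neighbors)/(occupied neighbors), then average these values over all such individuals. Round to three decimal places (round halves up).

Row 0: (0,0)Q 2/2 · (0,1)Q 3/3 · (0,2)Q 1/2 · (0,3)P 0/2
Row 1: (1,0)Q 3/3 · (1,1)Q 3/3 · (1,3)Q 1/2
Row 2: (2,0)Q 3/3 · (2,1)Q 2/3 · (2,3)Q 2/2
Row 3: (3,0)Q 1/3 · (3,1)P 1/3 · (3,3)Q 2/2
Row 4: (4,0)P 1/2 · (4,1)P 4/4 · (4,2)P 1/2 · (4,3)Q 1/3
Row 5: (5,1)P 1/2 · (5,3)P 0/1
Row 6: (6,0)Q 1/1 · (6,1)Q 1/2
Sum over 21 individuals: 2/2 + 3/3 + 1/2 + 0/2 + 3/3 + 3/3 + 1/2 + 3/3 + 2/3 + 2/2 + 1/3 + 1/3 + 2/2 + 1/2 + 4/4 + 1/2 + 1/3 + 1/2 + 0/1 + 1/1 + 1/2 = 41/3; mean = 41/3 ÷ 21 = 41/63 = 0.650793… → 0.651.

0.651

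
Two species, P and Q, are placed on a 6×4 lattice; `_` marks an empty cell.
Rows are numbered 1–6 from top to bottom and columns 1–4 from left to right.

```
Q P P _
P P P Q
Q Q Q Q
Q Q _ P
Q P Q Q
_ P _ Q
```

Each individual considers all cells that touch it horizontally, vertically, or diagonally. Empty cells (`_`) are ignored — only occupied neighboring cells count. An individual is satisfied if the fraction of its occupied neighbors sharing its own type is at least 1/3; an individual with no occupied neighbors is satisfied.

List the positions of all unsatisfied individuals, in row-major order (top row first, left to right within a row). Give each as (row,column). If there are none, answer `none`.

Row 1: (1,1)Q 0/3 ✗ · (1,2)P 4/5 ✓ · (1,3)P 3/4 ✓
Row 2: (2,1)P 2/5 ✓ · (2,2)P 4/8 ✓ · (2,3)P 3/7 ✓ · (2,4)Q 2/4 ✓
Row 3: (3,1)Q 3/5 ✓ · (3,2)Q 4/7 ✓ · (3,3)Q 4/7 ✓ · (3,4)Q 2/4 ✓
Row 4: (4,1)Q 4/5 ✓ · (4,2)Q 6/7 ✓ · (4,4)P 0/4 ✗
Row 5: (5,1)Q 2/4 ✓ · (5,2)P 1/5 ✗ · (5,3)Q 3/6 ✓ · (5,4)Q 2/3 ✓
Row 6: (6,2)P 1/3 ✓ · (6,4)Q 2/2 ✓

(1,1), (4,4), (5,2)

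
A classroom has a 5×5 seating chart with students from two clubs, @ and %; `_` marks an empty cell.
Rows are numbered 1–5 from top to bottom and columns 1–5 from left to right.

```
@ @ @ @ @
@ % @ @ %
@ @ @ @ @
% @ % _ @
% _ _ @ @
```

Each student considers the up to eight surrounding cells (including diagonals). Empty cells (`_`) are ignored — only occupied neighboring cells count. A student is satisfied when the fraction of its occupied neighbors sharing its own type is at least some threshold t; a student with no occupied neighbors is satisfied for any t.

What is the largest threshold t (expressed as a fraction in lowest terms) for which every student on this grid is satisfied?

0/1

Row 1: (1,1)@ 2/3 · (1,2)@ 4/5 · (1,3)@ 4/5 · (1,4)@ 4/5 · (1,5)@ 2/3
Row 2: (2,1)@ 4/5 · (2,2)% 0/8 · (2,3)@ 7/8 · (2,4)@ 7/8 · (2,5)% 0/5
Row 3: (3,1)@ 3/5 · (3,2)@ 5/8 · (3,3)@ 5/7 · (3,4)@ 5/7 · (3,5)@ 3/4
Row 4: (4,1)% 1/4 · (4,2)@ 3/6 · (4,3)% 0/5 · (4,5)@ 4/4
Row 5: (5,1)% 1/2 · (5,4)@ 2/3 · (5,5)@ 2/2
The smallest same-type fraction is 0/8 at (2,2), which reduces to 0/1. Any threshold above that leaves this student unsatisfied.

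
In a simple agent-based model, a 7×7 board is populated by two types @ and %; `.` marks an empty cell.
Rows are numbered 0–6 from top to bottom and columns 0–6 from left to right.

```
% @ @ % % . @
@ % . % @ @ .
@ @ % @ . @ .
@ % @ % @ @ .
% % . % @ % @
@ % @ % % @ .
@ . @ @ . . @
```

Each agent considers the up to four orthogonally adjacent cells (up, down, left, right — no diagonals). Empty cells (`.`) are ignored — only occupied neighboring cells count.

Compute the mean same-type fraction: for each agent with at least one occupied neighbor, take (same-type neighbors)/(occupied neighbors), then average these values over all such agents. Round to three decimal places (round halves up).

(0,0)% 0/2
(0,1)@ 1/3
(0,2)@ 1/2
(0,3)% 2/3
(0,4)% 1/2
(0,6)@ — no occupied neighbors
(1,0)@ 1/3
(1,1)% 0/3
(1,3)% 1/3
(1,4)@ 1/3
(1,5)@ 2/2
(2,0)@ 3/3
(2,1)@ 1/4
(2,2)% 0/3
(2,3)@ 0/3
(2,5)@ 2/2
(3,0)@ 1/3
(3,1)% 1/4
(3,2)@ 0/3
(3,3)% 1/4
(3,4)@ 2/3
(3,5)@ 2/3
(4,0)% 1/3
(4,1)% 3/3
(4,3)% 2/3
(4,4)@ 1/4
(4,5)% 0/4
(4,6)@ 0/1
(5,0)@ 1/3
(5,1)% 1/3
(5,2)@ 1/3
(5,3)% 2/4
(5,4)% 1/3
(5,5)@ 0/2
(6,0)@ 1/1
(6,2)@ 2/2
(6,3)@ 1/2
(6,6)@ — no occupied neighbors
Sum over 36 agents: 0/2 + 1/3 + 1/2 + 2/3 + 1/2 + 1/3 + 0/3 + 1/3 + 1/3 + 2/2 + 3/3 + 1/4 + 0/3 + 0/3 + 2/2 + 1/3 + 1/4 + 0/3 + 1/4 + 2/3 + 2/3 + 1/3 + 3/3 + 2/3 + 1/4 + 0/4 + 0/1 + 1/3 + 1/3 + 1/3 + 2/4 + 1/3 + 0/2 + 1/1 + 2/2 + 1/2 = 15; mean = 15 ÷ 36 = 5/12 = 0.416666… → 0.417.

0.417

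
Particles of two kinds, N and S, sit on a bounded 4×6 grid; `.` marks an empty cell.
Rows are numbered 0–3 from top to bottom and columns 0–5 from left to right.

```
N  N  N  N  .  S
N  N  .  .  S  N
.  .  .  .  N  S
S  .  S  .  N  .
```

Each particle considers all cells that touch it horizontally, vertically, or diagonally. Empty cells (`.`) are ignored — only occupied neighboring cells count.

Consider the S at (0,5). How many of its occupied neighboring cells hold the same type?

1

Occupied neighbors of (0,5): (1,4)=S, (1,5)=N.
Same type (S): 1 of 2.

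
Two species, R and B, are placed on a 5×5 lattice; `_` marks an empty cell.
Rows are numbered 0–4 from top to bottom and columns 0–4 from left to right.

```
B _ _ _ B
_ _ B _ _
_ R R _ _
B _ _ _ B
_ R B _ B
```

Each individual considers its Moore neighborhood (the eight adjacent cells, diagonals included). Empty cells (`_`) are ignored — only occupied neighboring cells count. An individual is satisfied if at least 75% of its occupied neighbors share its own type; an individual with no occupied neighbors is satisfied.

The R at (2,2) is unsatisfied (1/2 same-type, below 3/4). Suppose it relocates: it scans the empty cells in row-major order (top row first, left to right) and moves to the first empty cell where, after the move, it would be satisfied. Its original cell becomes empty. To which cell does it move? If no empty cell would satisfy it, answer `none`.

none

Vacating (2,2). Empty cells in order:
  (0,1): 0/2 same-type → still unsatisfied.
  (0,2): 0/1 same-type → still unsatisfied.
  (0,3): 0/2 same-type → still unsatisfied.
  (1,0): 1/2 same-type → still unsatisfied.
  (1,1): 1/3 same-type → still unsatisfied.
  (1,3): 0/2 same-type → still unsatisfied.
  (1,4): 0/1 same-type → still unsatisfied.
  (2,0): 1/2 same-type → still unsatisfied.
  (2,3): 0/2 same-type → still unsatisfied.
  (2,4): 0/1 same-type → still unsatisfied.
  (3,1): 2/4 same-type → still unsatisfied.
  (3,2): 2/3 same-type → still unsatisfied.
  (3,3): 0/3 same-type → still unsatisfied.
  (4,0): 1/2 same-type → still unsatisfied.
  (4,3): 0/3 same-type → still unsatisfied.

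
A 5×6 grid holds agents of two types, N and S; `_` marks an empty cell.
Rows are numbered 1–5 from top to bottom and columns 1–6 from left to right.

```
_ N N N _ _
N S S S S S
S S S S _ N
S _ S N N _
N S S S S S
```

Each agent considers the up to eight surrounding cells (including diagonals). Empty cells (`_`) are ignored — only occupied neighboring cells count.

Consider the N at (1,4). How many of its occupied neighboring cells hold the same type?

1

Occupied neighbors of (1,4): (1,3)=N, (2,3)=S, (2,4)=S, (2,5)=S.
Same type (N): 1 of 4.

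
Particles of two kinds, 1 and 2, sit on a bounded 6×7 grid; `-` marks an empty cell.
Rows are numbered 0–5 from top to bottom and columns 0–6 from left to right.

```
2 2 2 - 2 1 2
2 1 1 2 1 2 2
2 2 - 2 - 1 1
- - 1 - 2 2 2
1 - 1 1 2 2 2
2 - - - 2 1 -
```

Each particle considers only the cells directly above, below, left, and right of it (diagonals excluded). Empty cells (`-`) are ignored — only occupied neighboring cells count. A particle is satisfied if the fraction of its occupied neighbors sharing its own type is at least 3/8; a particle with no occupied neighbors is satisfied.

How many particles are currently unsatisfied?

12

(0,0)2 2/2 ✓
(0,1)2 2/3 ✓
(0,2)2 1/2 ✓
(0,4)2 0/2 ✗
(0,5)1 0/3 ✗
(0,6)2 1/2 ✓
(1,0)2 2/3 ✓
(1,1)1 1/4 ✗
(1,2)1 1/3 ✗
(1,3)2 1/3 ✗
(1,4)1 0/3 ✗
(1,5)2 1/4 ✗
(1,6)2 2/3 ✓
(2,0)2 2/2 ✓
(2,1)2 1/2 ✓
(2,3)2 1/1 ✓
(2,5)1 1/3 ✗
(2,6)1 1/3 ✗
(3,2)1 1/1 ✓
(3,4)2 2/2 ✓
(3,5)2 3/4 ✓
(3,6)2 2/3 ✓
(4,0)1 0/1 ✗
(4,2)1 2/2 ✓
(4,3)1 1/2 ✓
(4,4)2 3/4 ✓
(4,5)2 3/4 ✓
(4,6)2 2/2 ✓
(5,0)2 0/1 ✗
(5,4)2 1/2 ✓
(5,5)1 0/2 ✗
Unsatisfied: (0,4), (0,5), (1,1), (1,2), (1,3), (1,4), (1,5), (2,5), (2,6), (4,0), (5,0), (5,5) — 12 in total.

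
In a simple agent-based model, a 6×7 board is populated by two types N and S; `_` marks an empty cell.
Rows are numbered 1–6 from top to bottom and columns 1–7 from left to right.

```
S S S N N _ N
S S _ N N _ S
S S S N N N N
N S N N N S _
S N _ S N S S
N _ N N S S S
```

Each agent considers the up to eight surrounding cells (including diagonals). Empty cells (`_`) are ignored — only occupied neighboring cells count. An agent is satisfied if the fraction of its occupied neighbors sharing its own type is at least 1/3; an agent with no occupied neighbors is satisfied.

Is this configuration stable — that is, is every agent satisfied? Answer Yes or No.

No

(1,1)S 3/3 satisfied
(1,2)S 4/4 satisfied
(1,3)S 2/4 satisfied
(1,4)N 3/4 satisfied
(1,5)N 3/3 satisfied
(1,7)N 0/1 not
(2,1)S 5/5 satisfied
(2,2)S 7/7 satisfied
(2,4)N 5/7 satisfied
(2,5)N 6/6 satisfied
(2,7)S 0/3 not
(3,1)S 4/5 satisfied
(3,2)S 5/7 satisfied
(3,3)S 3/7 satisfied
(3,4)N 6/7 satisfied
(3,5)N 6/7 satisfied
(3,6)N 4/6 satisfied
(3,7)N 1/3 satisfied
(4,1)N 1/5 not
(4,2)S 4/7 satisfied
(4,3)N 3/7 satisfied
(4,4)N 5/7 satisfied
(4,5)N 5/8 satisfied
(4,6)S 2/7 not
(5,1)S 1/4 not
(5,2)N 4/6 satisfied
(5,4)S 1/7 not
(5,5)N 3/8 satisfied
(5,6)S 5/7 satisfied
(5,7)S 4/4 satisfied
(6,1)N 1/2 satisfied
(6,3)N 2/3 satisfied
(6,4)N 2/4 satisfied
(6,5)S 3/5 satisfied
(6,6)S 4/5 satisfied
(6,7)S 3/3 satisfied
For instance (1,7) has only 0/1 same-type neighbors, below 1/3.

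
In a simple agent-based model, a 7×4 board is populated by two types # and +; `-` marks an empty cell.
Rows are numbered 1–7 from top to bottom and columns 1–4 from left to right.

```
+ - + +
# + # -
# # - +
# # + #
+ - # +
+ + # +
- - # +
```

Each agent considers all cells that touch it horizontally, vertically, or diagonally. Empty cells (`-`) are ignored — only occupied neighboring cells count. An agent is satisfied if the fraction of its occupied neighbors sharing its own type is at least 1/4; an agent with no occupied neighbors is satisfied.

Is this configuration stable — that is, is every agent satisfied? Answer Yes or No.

(1,1)+ 1/2 ✓
(1,3)+ 2/3 ✓
(1,4)+ 1/2 ✓
(2,1)# 2/4 ✓
(2,2)+ 2/6 ✓
(2,3)# 1/5 ✗
(3,1)# 4/5 ✓
(3,2)# 5/7 ✓
(3,4)+ 1/3 ✓
(4,1)# 3/4 ✓
(4,2)# 4/6 ✓
(4,3)+ 2/6 ✓
(4,4)# 1/4 ✓
(5,1)+ 2/4 ✓
(5,3)# 3/7 ✓
(5,4)+ 2/5 ✓
(6,1)+ 2/2 ✓
(6,2)+ 2/5 ✓
(6,3)# 2/6 ✓
(6,4)+ 2/5 ✓
(7,3)# 1/4 ✓
(7,4)+ 1/3 ✓
For instance (2,3) has only 1/5 same-type neighbors, below 1/4.

No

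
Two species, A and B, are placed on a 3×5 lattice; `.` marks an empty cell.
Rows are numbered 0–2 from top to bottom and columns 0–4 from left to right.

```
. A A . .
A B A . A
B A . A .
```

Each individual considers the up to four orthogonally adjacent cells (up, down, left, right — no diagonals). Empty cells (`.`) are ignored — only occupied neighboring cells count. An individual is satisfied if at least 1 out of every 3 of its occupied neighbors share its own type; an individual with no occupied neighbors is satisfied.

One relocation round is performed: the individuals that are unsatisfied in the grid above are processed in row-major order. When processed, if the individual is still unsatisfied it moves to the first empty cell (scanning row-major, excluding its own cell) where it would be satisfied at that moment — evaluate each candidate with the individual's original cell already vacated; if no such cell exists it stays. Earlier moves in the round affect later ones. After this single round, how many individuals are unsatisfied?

Initially unsatisfied (in order): (1,0), (1,1), (2,0), (2,1).
  (1,0) → (0,0).
  (1,1) → (1,0).
  (2,0): now satisfied by earlier moves; stays.
  (2,1) → (0,3).
Resulting grid:
A A A A .
B . A . A
B . . A .
All satisfied now.

0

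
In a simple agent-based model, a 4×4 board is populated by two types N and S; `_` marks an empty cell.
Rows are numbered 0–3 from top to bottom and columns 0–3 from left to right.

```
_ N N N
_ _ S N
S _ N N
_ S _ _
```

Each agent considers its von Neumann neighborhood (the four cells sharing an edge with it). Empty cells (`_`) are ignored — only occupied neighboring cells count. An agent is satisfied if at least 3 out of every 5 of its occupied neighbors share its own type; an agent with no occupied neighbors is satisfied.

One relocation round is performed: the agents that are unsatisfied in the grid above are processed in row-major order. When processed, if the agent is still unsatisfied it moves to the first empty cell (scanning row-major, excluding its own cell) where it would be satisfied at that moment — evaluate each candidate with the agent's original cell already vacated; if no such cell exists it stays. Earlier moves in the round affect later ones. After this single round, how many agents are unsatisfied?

0

Initially unsatisfied (in order): (1,2), (2,2).
  (1,2) → (1,0).
  (2,2): now satisfied by earlier moves; stays.
Resulting grid:
_ N N N
S _ _ N
S _ N N
_ S _ _
All satisfied now.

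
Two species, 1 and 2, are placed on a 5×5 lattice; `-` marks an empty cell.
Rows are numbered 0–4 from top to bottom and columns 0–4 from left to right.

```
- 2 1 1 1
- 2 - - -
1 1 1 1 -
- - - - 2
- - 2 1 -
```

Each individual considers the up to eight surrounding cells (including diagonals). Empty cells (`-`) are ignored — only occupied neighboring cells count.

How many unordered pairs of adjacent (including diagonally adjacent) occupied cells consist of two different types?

Scan each occupied cell's neighbors to the right and below (and the two forward diagonals) so each pair is counted once.
Row 0: 2(0,1)–1(0,2)≠ 2(0,1)–2(1,1)= 1(0,2)–1(0,3)= 1(0,2)–2(1,1)≠ 1(0,3)–1(0,4)=  → 2/5 unlike.
Row 1: 2(1,1)–1(2,1)≠ 2(1,1)–1(2,2)≠ 2(1,1)–1(2,0)≠  → 3/3 unlike.
Row 2: 1(2,0)–1(2,1)= 1(2,1)–1(2,2)= 1(2,2)–1(2,3)= 1(2,3)–2(3,4)≠  → 1/4 unlike.
Row 3: 2(3,4)–1(4,3)≠  → 1/1 unlike.
Row 4: 2(4,2)–1(4,3)≠  → 1/1 unlike.
Total adjacent occupied pairs: 14; unlike-type pairs: 8.

8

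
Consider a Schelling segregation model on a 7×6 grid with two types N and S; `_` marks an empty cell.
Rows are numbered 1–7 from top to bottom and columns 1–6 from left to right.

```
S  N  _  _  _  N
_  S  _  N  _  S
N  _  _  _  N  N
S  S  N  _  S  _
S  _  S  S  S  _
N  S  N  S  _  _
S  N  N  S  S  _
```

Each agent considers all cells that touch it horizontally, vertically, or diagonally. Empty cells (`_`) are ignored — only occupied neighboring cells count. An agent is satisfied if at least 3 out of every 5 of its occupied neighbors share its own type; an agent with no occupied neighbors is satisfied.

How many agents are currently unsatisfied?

16

Row 1: (1,1)S 1/2 not · (1,2)N 0/2 not · (1,6)N 0/1 not
Row 2: (2,2)S 1/3 not · (2,4)N 1/1 satisfied · (2,6)S 0/3 not
Row 3: (3,1)N 0/3 not · (3,5)N 2/4 not · (3,6)N 1/3 not
Row 4: (4,1)S 2/3 satisfied · (4,2)S 3/5 satisfied · (4,3)N 0/3 not · (4,5)S 2/4 not
Row 5: (5,1)S 3/4 satisfied · (5,3)S 4/6 satisfied · (5,4)S 4/6 satisfied · (5,5)S 3/3 satisfied
Row 6: (6,1)N 1/4 not · (6,2)S 3/7 not · (6,3)N 2/7 not · (6,4)S 5/7 satisfied
Row 7: (7,1)S 1/3 not · (7,2)N 3/5 satisfied · (7,3)N 2/5 not · (7,4)S 2/4 not · (7,5)S 2/2 satisfied
Unsatisfied: (1,1), (1,2), (1,6), (2,2), (2,6), (3,1), (3,5), (3,6), (4,3), (4,5), (6,1), (6,2), (6,3), (7,1), (7,3), (7,4) — 16 in total.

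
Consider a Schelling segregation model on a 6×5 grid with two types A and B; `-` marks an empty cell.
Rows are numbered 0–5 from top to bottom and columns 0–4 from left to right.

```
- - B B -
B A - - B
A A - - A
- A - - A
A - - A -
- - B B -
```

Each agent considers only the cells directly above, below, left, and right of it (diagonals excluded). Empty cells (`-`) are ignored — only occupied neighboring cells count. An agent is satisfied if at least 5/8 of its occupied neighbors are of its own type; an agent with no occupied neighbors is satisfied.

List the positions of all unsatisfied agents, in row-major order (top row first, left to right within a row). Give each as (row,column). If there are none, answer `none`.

(1,0), (1,1), (1,4), (2,0), (2,4), (4,3), (5,3)

Row 0: (0,2)B 1/1 ✓ · (0,3)B 1/1 ✓
Row 1: (1,0)B 0/2 ✗ · (1,1)A 1/2 ✗ · (1,4)B 0/1 ✗
Row 2: (2,0)A 1/2 ✗ · (2,1)A 3/3 ✓ · (2,4)A 1/2 ✗
Row 3: (3,1)A 1/1 ✓ · (3,4)A 1/1 ✓
Row 4: (4,0)A 0/0 ✓ · (4,3)A 0/1 ✗
Row 5: (5,2)B 1/1 ✓ · (5,3)B 1/2 ✗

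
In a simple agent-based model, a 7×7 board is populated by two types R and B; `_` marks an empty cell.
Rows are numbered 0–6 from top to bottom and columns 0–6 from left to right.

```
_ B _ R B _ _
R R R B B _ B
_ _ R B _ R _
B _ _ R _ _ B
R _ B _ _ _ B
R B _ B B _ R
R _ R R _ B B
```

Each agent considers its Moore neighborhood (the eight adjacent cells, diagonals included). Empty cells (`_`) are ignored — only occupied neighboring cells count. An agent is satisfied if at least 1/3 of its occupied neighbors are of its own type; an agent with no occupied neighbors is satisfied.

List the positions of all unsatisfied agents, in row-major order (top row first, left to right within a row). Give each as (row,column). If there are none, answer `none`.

Row 0: (0,1)B 0/3 ✗ · (0,3)R 1/4 ✗ · (0,4)B 2/3 ✓
Row 1: (1,0)R 1/2 ✓ · (1,1)R 3/4 ✓ · (1,2)R 3/6 ✓ · (1,3)B 3/6 ✓ · (1,4)B 3/5 ✓ · (1,6)B 0/1 ✗
Row 2: (2,2)R 3/5 ✓ · (2,3)B 2/5 ✓ · (2,5)R 0/3 ✗
Row 3: (3,0)B 0/1 ✗ · (3,3)R 1/3 ✓ · (3,6)B 1/2 ✓
Row 4: (4,0)R 1/3 ✓ · (4,2)B 2/3 ✓ · (4,6)B 1/2 ✓
Row 5: (5,0)R 2/3 ✓ · (5,1)B 1/5 ✗ · (5,3)B 2/4 ✓ · (5,4)B 2/3 ✓ · (5,6)R 0/3 ✗
Row 6: (6,0)R 1/2 ✓ · (6,2)R 1/3 ✓ · (6,3)R 1/3 ✓ · (6,5)B 2/3 ✓ · (6,6)B 1/2 ✓

(0,1), (0,3), (1,6), (2,5), (3,0), (5,1), (5,6)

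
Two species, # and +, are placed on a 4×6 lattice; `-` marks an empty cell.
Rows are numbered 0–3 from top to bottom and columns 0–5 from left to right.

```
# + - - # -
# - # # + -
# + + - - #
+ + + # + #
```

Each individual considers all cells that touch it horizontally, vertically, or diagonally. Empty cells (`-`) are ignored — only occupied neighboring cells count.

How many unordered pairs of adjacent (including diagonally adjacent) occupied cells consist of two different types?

18

Scan each occupied cell's neighbors to the right and below (and the two forward diagonals) so each pair is counted once.
Row 0: #(0,0)–+(0,1)≠ #(0,0)–#(1,0)= +(0,1)–#(1,2)≠ +(0,1)–#(1,0)≠ #(0,4)–+(1,4)≠ #(0,4)–#(1,3)=  → 4/6 unlike.
Row 1: #(1,0)–#(2,0)= #(1,0)–+(2,1)≠ #(1,2)–#(1,3)= #(1,2)–+(2,2)≠ #(1,2)–+(2,1)≠ #(1,3)–+(1,4)≠ #(1,3)–+(2,2)≠ +(1,4)–#(2,5)≠  → 6/8 unlike.
Row 2: #(2,0)–+(2,1)≠ #(2,0)–+(3,0)≠ #(2,0)–+(3,1)≠ +(2,1)–+(2,2)= +(2,1)–+(3,1)= +(2,1)–+(3,2)= +(2,1)–+(3,0)= +(2,2)–+(3,2)= +(2,2)–#(3,3)≠ +(2,2)–+(3,1)= #(2,5)–#(3,5)= #(2,5)–+(3,4)≠  → 5/12 unlike.
Row 3: +(3,0)–+(3,1)= +(3,1)–+(3,2)= +(3,2)–#(3,3)≠ #(3,3)–+(3,4)≠ +(3,4)–#(3,5)≠  → 3/5 unlike.
Total adjacent occupied pairs: 31; unlike-type pairs: 18.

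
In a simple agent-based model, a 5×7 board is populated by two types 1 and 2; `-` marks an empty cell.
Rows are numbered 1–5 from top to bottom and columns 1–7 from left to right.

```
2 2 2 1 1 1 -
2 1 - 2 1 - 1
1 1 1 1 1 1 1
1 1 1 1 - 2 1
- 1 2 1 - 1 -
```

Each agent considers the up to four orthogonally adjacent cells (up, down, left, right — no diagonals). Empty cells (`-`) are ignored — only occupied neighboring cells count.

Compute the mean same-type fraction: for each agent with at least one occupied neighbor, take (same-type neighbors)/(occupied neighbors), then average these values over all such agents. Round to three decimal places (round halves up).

0.649

Row 1: (1,1)2 2/2 · (1,2)2 2/3 · (1,3)2 1/2 · (1,4)1 1/3 · (1,5)1 3/3 · (1,6)1 1/1
Row 2: (2,1)2 1/3 · (2,2)1 1/3 · (2,4)2 0/3 · (2,5)1 2/3 · (2,7)1 1/1
Row 3: (3,1)1 2/3 · (3,2)1 4/4 · (3,3)1 3/3 · (3,4)1 3/4 · (3,5)1 3/3 · (3,6)1 2/3 · (3,7)1 3/3
Row 4: (4,1)1 2/2 · (4,2)1 4/4 · (4,3)1 3/4 · (4,4)1 3/3 · (4,6)2 0/3 · (4,7)1 1/2
Row 5: (5,2)1 1/2 · (5,3)2 0/3 · (5,4)1 1/2 · (5,6)1 0/1
Sum over 28 agents: 2/2 + 2/3 + 1/2 + 1/3 + 3/3 + 1/1 + 1/3 + 1/3 + 0/3 + 2/3 + 1/1 + 2/3 + 4/4 + 3/3 + 3/4 + 3/3 + 2/3 + 3/3 + 2/2 + 4/4 + 3/4 + 3/3 + 0/3 + 1/2 + 1/2 + 0/3 + 1/2 + 0/1 = 109/6; mean = 109/6 ÷ 28 = 109/168 = 0.648809… → 0.649.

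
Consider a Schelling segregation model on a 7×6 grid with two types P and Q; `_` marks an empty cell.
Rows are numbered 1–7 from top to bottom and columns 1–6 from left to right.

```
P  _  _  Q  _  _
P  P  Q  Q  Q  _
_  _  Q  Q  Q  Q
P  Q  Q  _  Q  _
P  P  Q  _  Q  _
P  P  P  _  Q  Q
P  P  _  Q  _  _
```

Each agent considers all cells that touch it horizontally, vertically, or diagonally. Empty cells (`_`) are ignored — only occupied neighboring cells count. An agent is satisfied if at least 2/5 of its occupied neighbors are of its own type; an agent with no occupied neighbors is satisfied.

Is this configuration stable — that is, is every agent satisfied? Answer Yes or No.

Yes

(1,1)P 2/2 ok
(1,4)Q 3/3 ok
(2,1)P 2/2 ok
(2,2)P 2/4 ok
(2,3)Q 4/5 ok
(2,4)Q 6/6 ok
(2,5)Q 5/5 ok
(3,3)Q 5/6 ok
(3,4)Q 7/7 ok
(3,5)Q 5/5 ok
(3,6)Q 3/3 ok
(4,1)P 2/3 ok
(4,2)Q 3/6 ok
(4,3)Q 4/5 ok
(4,5)Q 4/4 ok
(5,1)P 4/5 ok
(5,2)P 5/8 ok
(5,3)Q 2/5 ok
(5,5)Q 3/3 ok
(6,1)P 5/5 ok
(6,2)P 6/7 ok
(6,3)P 3/5 ok
(6,5)Q 3/3 ok
(6,6)Q 2/2 ok
(7,1)P 3/3 ok
(7,2)P 4/4 ok
(7,4)Q 1/2 ok
All meet the threshold, so the configuration is stable.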